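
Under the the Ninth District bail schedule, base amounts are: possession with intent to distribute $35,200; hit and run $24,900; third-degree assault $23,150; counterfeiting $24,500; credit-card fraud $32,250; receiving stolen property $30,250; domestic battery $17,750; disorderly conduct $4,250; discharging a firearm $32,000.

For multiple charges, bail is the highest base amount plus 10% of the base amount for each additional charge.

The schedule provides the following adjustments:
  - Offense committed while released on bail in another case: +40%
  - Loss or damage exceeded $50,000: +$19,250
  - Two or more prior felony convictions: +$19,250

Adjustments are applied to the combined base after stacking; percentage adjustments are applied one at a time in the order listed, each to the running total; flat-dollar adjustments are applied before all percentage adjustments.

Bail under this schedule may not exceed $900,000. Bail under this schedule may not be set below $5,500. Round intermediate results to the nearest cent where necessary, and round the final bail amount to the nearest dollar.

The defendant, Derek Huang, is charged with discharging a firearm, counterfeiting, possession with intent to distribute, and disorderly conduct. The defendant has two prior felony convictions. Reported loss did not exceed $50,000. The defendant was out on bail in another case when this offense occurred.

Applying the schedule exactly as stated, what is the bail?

Base amounts from the schedule: discharging a firearm $32,000; counterfeiting $24,500; possession with intent to distribute $35,200; disorderly conduct $4,250.
Stacking rule: highest base plus 10% of each additional charge. Highest is possession with intent to distribute at $35,200. Additional: $32,000 × 10% = $3,200; $24,500 × 10% = $2,450; $4,250 × 10% = $425. Combined base = $35,200 + $6,075 = $41,275.
Two or more prior felony convictions (+$19,250 flat): $41,275 + $19,250 = $60,525.
Offense committed while released on bail in another case (+40%): $60,525 × 1.4 = $84,735.
$84,735 is within the $900,000 maximum.
$84,735 is at or above the $5,500 minimum.

$84,735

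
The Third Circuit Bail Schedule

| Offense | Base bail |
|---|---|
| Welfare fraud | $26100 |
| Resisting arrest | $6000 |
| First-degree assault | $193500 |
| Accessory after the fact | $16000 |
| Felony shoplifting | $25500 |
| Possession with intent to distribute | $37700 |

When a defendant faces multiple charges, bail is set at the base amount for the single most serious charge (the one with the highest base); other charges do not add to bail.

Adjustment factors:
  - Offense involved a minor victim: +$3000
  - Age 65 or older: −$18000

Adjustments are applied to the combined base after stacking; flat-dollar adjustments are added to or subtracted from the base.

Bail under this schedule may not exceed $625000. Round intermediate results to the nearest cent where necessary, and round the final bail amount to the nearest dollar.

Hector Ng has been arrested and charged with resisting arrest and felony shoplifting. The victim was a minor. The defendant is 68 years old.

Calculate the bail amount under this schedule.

Base amounts from the schedule: resisting arrest $6000; felony shoplifting $25500.
Stacking rule: use the highest base only. Highest is felony shoplifting at $25500. Combined base = $25500.
Offense involved a minor victim (+$3000 flat): $25500 + $3000 = $28500.
Age 65 or older (−$18000 flat): $28500 − $18000 = $10500.
$10500 is within the $625000 maximum.

$10500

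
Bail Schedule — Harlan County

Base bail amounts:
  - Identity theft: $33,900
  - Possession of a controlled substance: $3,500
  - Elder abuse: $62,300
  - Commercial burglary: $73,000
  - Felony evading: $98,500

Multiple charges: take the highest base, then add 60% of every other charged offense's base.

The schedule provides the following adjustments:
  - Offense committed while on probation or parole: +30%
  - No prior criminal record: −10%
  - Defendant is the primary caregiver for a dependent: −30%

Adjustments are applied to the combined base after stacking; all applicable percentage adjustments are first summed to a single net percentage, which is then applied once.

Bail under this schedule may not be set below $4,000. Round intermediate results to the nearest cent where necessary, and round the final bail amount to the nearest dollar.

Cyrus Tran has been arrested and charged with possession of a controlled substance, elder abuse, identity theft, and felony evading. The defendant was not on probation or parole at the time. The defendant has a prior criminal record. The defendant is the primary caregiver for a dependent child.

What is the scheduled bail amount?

$110,824

Base amounts from the schedule: possession of a controlled substance $3,500; elder abuse $62,300; identity theft $33,900; felony evading $98,500.
Stacking rule: highest base plus 60% of each additional charge. Highest is felony evading at $98,500. Additional: $3,500 × 60% = $2,100; $62,300 × 60% = $37,380; $33,900 × 60% = $20,340. Combined base = $98,500 + $59,820 = $158,320.
Defendant is the primary caregiver for a dependent (−30%): $158,320 × 0.7 = $110,824.
$110,824 is at or above the $4,000 minimum.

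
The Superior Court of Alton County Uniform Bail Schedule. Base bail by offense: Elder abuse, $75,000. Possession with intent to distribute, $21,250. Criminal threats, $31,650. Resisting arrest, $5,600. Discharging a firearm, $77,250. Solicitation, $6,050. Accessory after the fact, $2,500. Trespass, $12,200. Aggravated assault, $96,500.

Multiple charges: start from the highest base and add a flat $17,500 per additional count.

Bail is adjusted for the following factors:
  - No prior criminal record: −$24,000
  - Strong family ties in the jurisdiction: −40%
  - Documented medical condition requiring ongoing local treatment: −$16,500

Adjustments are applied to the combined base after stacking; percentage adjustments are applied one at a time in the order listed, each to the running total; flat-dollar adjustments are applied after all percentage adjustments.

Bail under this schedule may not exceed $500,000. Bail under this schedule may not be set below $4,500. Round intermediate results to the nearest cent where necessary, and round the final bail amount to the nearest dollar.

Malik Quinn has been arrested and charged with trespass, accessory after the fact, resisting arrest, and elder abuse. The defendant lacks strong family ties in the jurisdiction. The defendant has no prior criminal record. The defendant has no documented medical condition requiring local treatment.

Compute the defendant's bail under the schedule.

$103,500

Base amounts from the schedule: trespass $12,200; accessory after the fact $2,500; resisting arrest $5,600; elder abuse $75,000.
Stacking rule: highest base plus $17,500 per additional charge. Highest is elder abuse at $75,000; 3 additional charges → +$52,500. Combined base = $127,500.
No prior criminal record (−$24,000 flat): $127,500 − $24,000 = $103,500.
$103,500 is within the $500,000 maximum.
$103,500 is at or above the $4,500 minimum.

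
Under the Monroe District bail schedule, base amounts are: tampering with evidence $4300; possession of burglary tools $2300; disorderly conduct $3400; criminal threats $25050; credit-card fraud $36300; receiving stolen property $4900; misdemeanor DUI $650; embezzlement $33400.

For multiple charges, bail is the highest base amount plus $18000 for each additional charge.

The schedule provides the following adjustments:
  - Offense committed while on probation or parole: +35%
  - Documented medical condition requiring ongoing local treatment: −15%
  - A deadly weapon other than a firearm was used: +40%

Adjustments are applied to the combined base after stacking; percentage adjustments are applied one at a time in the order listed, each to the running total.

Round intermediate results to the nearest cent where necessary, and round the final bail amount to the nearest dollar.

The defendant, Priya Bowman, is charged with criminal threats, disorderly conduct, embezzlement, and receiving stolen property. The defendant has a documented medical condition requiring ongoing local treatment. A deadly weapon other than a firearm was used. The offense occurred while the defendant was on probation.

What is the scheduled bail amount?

Base amounts from the schedule: criminal threats $25050; disorderly conduct $3400; embezzlement $33400; receiving stolen property $4900.
Stacking rule: highest base plus $18000 per additional charge. Highest is embezzlement at $33400; 3 additional charges → +$54000. Combined base = $87400.
Offense committed while on probation or parole (+35%): $87400 × 1.35 = $117990.
Documented medical condition requiring ongoing local treatment (−15%): $117990 × 0.85 = $100291.50.
A deadly weapon other than a firearm was used (+40%): $100291.50 × 1.4 = $140408.10.
Rounded to the nearest dollar: $140408.

$140408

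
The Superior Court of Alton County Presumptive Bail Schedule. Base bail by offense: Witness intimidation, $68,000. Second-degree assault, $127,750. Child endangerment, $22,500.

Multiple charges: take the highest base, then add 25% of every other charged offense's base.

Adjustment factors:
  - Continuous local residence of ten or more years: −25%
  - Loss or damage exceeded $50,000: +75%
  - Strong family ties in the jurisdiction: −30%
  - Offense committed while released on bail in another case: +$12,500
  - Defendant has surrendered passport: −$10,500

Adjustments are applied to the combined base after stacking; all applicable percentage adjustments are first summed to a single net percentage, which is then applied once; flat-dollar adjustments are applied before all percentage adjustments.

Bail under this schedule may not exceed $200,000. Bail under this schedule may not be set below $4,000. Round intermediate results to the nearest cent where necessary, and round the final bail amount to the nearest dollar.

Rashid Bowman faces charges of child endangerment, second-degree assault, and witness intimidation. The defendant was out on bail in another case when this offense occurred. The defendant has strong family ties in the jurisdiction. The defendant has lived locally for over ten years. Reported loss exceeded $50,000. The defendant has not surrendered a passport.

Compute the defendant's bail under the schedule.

$195,450

Base amounts from the schedule: child endangerment $22,500; second-degree assault $127,750; witness intimidation $68,000.
Stacking rule: highest base plus 25% of each additional charge. Highest is second-degree assault at $127,750. Additional: $22,500 × 25% = $5,625; $68,000 × 25% = $17,000. Combined base = $127,750 + $22,625 = $150,375.
Offense committed while released on bail in another case (+$12,500 flat): $150,375 + $12,500 = $162,875.
Net percentage adjustment: −25% +75% −30% = +20%. $162,875 × 1.2 = $195,450.
$195,450 is within the $200,000 maximum.
$195,450 is at or above the $4,000 minimum.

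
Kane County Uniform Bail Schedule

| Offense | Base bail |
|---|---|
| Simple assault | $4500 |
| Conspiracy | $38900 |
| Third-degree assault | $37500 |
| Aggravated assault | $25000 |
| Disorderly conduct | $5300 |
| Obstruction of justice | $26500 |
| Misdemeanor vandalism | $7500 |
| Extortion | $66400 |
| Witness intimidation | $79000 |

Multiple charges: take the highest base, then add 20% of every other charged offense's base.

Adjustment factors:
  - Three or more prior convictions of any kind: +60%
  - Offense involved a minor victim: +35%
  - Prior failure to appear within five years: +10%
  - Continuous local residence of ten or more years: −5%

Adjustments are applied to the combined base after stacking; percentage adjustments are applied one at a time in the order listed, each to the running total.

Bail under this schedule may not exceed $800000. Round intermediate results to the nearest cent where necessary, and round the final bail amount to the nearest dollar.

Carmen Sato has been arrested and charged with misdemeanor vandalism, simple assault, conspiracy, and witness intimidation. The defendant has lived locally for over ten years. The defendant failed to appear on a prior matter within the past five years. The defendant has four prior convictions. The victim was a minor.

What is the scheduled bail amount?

$201297

Base amounts from the schedule: misdemeanor vandalism $7500; simple assault $4500; conspiracy $38900; witness intimidation $79000.
Stacking rule: highest base plus 20% of each additional charge. Highest is witness intimidation at $79000. Additional: $7500 × 20% = $1500; $4500 × 20% = $900; $38900 × 20% = $7780. Combined base = $79000 + $10180 = $89180.
Three or more prior convictions of any kind (+60%): $89180 × 1.6 = $142688.
Offense involved a minor victim (+35%): $142688 × 1.35 = $192628.80.
Prior failure to appear within five years (+10%): $192628.80 × 1.1 = $211891.68.
Continuous local residence of ten or more years (−5%): $211891.68 × 0.95 = $201297.10.
$201297.10 is within the $800000 maximum.
Rounded to the nearest dollar: $201297.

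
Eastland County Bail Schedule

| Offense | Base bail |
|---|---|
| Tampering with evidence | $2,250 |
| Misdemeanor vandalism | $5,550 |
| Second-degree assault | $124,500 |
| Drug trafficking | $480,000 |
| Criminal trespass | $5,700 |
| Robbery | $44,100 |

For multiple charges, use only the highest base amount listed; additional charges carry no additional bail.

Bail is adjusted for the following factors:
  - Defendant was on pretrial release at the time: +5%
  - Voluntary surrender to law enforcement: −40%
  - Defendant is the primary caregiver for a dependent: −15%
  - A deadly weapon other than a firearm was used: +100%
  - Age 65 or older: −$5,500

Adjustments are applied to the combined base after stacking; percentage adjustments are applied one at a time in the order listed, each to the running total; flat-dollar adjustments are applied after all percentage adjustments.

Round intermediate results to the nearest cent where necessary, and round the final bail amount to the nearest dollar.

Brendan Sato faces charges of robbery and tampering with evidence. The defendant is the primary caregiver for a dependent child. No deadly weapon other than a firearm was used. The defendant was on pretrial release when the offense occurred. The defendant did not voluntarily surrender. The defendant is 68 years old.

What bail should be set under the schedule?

$33,859

Base amounts from the schedule: robbery $44,100; tampering with evidence $2,250.
Stacking rule: use the highest base only. Highest is robbery at $44,100. Combined base = $44,100.
Defendant was on pretrial release at the time (+5%): $44,100 × 1.05 = $46,305.
Defendant is the primary caregiver for a dependent (−15%): $46,305 × 0.85 = $39,359.25.
Age 65 or older (−$5,500 flat): $39,359.25 − $5,500 = $33,859.25.
Rounded to the nearest dollar: $33,859.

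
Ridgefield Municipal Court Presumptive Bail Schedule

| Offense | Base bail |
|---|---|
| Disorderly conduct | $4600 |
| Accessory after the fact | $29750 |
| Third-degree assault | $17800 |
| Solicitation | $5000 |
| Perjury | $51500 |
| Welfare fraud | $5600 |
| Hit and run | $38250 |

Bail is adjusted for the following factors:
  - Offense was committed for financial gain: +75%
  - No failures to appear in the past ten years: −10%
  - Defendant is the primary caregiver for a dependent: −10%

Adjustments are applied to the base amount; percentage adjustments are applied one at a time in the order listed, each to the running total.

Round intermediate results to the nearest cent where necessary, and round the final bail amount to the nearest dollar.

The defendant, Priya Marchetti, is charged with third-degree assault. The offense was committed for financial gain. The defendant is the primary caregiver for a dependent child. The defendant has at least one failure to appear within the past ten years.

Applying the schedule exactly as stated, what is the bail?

$28035

Base amounts from the schedule: third-degree assault $17800.
Single charge. Combined base = $17800.
Offense was committed for financial gain (+75%): $17800 × 1.75 = $31150.
Defendant is the primary caregiver for a dependent (−10%): $31150 × 0.9 = $28035.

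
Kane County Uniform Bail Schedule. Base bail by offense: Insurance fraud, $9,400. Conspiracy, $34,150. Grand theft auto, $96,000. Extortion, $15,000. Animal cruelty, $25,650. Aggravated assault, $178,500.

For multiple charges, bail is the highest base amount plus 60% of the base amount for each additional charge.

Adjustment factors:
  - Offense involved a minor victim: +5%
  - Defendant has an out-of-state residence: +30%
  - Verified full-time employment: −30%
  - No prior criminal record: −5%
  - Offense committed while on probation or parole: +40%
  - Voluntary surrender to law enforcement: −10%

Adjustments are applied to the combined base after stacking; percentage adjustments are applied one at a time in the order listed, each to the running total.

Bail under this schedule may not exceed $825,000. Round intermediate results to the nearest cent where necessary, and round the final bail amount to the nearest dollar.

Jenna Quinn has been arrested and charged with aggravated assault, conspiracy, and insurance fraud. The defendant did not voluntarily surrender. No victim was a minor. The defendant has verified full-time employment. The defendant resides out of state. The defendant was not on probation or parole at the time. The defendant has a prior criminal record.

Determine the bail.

$186,213

Base amounts from the schedule: aggravated assault $178,500; conspiracy $34,150; insurance fraud $9,400.
Stacking rule: highest base plus 60% of each additional charge. Highest is aggravated assault at $178,500. Additional: $34,150 × 60% = $20,490; $9,400 × 60% = $5,640. Combined base = $178,500 + $26,130 = $204,630.
Defendant has an out-of-state residence (+30%): $204,630 × 1.3 = $266,019.
Verified full-time employment (−30%): $266,019 × 0.7 = $186,213.30.
$186,213.30 is within the $825,000 maximum.
Rounded to the nearest dollar: $186,213.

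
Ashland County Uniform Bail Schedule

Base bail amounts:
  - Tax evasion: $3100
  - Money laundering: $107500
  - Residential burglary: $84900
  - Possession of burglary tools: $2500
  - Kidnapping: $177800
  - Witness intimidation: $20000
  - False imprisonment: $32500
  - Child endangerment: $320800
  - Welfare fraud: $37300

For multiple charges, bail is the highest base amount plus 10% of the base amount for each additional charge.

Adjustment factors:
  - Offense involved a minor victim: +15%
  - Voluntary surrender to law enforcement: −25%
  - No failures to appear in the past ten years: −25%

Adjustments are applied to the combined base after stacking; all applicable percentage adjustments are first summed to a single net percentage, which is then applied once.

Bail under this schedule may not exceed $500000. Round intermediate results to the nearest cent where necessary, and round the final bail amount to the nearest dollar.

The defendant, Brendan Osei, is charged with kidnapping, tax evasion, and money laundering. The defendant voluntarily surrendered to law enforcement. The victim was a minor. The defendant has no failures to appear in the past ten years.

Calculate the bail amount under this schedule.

$122759

Base amounts from the schedule: kidnapping $177800; tax evasion $3100; money laundering $107500.
Stacking rule: highest base plus 10% of each additional charge. Highest is kidnapping at $177800. Additional: $3100 × 10% = $310; $107500 × 10% = $10750. Combined base = $177800 + $11060 = $188860.
Net percentage adjustment: +15% −25% −25% = −35%. $188860 × 0.65 = $122759.
$122759 is within the $500000 maximum.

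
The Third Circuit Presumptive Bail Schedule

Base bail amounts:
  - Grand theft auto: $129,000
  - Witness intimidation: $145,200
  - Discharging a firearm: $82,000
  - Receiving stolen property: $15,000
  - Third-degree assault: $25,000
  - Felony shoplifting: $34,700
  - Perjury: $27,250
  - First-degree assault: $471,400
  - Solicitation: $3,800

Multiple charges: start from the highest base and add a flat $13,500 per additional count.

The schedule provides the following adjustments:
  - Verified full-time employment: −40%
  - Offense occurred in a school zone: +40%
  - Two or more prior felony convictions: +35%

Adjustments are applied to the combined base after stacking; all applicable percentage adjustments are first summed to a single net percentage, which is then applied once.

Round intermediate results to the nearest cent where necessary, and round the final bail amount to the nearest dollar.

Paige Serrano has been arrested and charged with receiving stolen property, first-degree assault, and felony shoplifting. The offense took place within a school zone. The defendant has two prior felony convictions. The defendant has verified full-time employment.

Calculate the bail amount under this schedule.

$672,840

Base amounts from the schedule: receiving stolen property $15,000; first-degree assault $471,400; felony shoplifting $34,700.
Stacking rule: highest base plus $13,500 per additional charge. Highest is first-degree assault at $471,400; 2 additional charges → +$27,000. Combined base = $498,400.
Net percentage adjustment: −40% +40% +35% = +35%. $498,400 × 1.35 = $672,840.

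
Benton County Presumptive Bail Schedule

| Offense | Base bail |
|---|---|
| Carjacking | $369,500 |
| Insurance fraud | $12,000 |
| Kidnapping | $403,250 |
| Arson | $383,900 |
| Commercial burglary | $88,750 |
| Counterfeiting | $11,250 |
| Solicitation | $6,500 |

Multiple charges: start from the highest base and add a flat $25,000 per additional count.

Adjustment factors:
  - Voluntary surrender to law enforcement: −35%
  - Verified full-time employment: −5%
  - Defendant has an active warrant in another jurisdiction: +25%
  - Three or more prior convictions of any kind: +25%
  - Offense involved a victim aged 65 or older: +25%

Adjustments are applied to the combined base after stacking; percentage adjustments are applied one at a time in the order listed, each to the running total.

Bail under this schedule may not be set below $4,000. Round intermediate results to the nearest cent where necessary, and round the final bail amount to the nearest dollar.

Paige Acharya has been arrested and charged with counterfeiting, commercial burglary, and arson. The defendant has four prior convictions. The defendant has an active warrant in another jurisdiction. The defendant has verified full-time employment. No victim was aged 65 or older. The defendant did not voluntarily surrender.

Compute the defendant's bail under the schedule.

$644,070

Base amounts from the schedule: counterfeiting $11,250; commercial burglary $88,750; arson $383,900.
Stacking rule: highest base plus $25,000 per additional charge. Highest is arson at $383,900; 2 additional charges → +$50,000. Combined base = $433,900.
Verified full-time employment (−5%): $433,900 × 0.95 = $412,205.
Defendant has an active warrant in another jurisdiction (+25%): $412,205 × 1.25 = $515,256.25.
Three or more prior convictions of any kind (+25%): $515,256.25 × 1.25 = $644,070.31.
$644,070.31 is at or above the $4,000 minimum.
Rounded to the nearest dollar: $644,070.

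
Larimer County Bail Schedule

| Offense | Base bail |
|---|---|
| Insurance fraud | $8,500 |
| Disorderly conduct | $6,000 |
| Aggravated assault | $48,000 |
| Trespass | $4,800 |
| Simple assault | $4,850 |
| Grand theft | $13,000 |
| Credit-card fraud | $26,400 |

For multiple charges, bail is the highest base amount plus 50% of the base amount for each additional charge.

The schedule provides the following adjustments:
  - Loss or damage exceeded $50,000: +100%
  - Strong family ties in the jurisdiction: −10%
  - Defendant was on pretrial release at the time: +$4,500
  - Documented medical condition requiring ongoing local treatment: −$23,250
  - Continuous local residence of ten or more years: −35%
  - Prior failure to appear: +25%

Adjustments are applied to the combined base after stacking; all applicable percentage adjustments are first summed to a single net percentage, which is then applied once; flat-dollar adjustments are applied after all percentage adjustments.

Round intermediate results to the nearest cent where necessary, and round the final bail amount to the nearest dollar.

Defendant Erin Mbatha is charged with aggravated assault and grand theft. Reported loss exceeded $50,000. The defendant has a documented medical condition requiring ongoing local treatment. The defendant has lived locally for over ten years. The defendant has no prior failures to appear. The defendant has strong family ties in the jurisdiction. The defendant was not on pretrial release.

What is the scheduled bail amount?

$61,225

Base amounts from the schedule: aggravated assault $48,000; grand theft $13,000.
Stacking rule: highest base plus 50% of each additional charge. Highest is aggravated assault at $48,000. Additional: $13,000 × 50% = $6,500. Combined base = $48,000 + $6,500 = $54,500.
Net percentage adjustment: +100% −10% −35% = +55%. $54,500 × 1.55 = $84,475.
Documented medical condition requiring ongoing local treatment (−$23,250 flat): $84,475 − $23,250 = $61,225.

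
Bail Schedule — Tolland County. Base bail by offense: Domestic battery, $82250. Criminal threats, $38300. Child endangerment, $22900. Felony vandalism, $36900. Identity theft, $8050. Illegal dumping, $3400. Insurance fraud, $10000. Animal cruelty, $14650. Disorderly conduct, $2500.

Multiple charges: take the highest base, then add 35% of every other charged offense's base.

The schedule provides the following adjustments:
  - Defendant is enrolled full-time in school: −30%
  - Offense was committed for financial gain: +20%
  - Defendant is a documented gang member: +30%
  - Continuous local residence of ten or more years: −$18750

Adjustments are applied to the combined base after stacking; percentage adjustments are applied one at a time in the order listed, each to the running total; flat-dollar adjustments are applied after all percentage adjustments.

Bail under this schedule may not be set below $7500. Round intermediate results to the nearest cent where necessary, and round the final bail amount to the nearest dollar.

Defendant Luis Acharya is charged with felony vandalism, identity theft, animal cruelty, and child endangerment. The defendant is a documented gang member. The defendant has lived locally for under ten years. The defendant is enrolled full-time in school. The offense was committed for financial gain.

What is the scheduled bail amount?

$57723

Base amounts from the schedule: felony vandalism $36900; identity theft $8050; animal cruelty $14650; child endangerment $22900.
Stacking rule: highest base plus 35% of each additional charge. Highest is felony vandalism at $36900. Additional: $8050 × 35% = $2817.50; $14650 × 35% = $5127.50; $22900 × 35% = $8015. Combined base = $36900 + $15960 = $52860.
Defendant is enrolled full-time in school (−30%): $52860 × 0.7 = $37002.
Offense was committed for financial gain (+20%): $37002 × 1.2 = $44402.40.
Defendant is a documented gang member (+30%): $44402.40 × 1.3 = $57723.12.
$57723.12 is at or above the $7500 minimum.
Rounded to the nearest dollar: $57723.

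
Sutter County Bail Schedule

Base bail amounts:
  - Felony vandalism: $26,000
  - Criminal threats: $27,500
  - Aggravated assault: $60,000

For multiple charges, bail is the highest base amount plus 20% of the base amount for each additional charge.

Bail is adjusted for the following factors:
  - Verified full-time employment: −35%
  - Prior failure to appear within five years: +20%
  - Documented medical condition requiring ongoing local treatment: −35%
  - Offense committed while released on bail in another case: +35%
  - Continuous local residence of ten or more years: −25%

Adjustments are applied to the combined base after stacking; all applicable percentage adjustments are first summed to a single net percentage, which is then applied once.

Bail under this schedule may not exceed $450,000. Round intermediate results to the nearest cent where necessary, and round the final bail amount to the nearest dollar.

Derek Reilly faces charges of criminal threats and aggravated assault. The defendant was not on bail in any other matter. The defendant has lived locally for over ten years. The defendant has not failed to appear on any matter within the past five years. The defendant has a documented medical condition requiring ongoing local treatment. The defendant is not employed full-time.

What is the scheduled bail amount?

Base amounts from the schedule: criminal threats $27,500; aggravated assault $60,000.
Stacking rule: highest base plus 20% of each additional charge. Highest is aggravated assault at $60,000. Additional: $27,500 × 20% = $5,500. Combined base = $60,000 + $5,500 = $65,500.
Net percentage adjustment: −35% −25% = −60%. $65,500 × 0.4 = $26,200.
$26,200 is within the $450,000 maximum.

$26,200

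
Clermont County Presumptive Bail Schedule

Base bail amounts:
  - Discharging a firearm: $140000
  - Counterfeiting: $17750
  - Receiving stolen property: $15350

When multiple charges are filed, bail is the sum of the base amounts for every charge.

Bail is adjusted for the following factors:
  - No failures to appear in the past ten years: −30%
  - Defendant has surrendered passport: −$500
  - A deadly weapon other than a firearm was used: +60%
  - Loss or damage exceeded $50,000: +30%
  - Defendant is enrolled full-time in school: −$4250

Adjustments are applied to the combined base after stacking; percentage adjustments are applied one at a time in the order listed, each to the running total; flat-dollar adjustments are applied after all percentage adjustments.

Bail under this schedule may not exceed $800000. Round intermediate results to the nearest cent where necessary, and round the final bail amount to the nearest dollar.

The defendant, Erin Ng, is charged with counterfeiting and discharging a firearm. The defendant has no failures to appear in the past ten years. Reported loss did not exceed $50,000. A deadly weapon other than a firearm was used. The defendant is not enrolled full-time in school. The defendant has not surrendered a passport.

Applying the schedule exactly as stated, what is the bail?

$176680

Base amounts from the schedule: counterfeiting $17750; discharging a firearm $140000.
Stacking rule: sum of all bases. $17750 + $140000 = $157750.
No failures to appear in the past ten years (−30%): $157750 × 0.7 = $110425.
A deadly weapon other than a firearm was used (+60%): $110425 × 1.6 = $176680.
$176680 is within the $800000 maximum.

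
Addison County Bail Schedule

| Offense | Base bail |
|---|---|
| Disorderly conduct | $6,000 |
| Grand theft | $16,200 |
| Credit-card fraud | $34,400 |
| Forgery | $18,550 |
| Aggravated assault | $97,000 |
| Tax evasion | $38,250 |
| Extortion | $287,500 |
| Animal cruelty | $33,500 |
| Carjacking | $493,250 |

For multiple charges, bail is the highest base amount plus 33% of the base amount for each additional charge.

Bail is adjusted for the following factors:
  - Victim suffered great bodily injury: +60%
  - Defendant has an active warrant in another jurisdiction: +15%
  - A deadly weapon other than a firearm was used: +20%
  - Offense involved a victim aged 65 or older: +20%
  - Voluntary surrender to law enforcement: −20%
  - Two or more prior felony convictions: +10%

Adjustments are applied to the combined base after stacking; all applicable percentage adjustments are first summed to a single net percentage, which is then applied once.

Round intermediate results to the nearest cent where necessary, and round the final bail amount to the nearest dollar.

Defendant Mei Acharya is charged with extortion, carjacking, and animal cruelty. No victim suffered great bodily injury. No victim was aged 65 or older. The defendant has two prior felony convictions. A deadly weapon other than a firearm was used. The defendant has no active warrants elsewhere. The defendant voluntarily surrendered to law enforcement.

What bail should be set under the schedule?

Base amounts from the schedule: extortion $287,500; carjacking $493,250; animal cruelty $33,500.
Stacking rule: highest base plus 33% of each additional charge. Highest is carjacking at $493,250. Additional: $287,500 × 33% = $94,875; $33,500 × 33% = $11,055. Combined base = $493,250 + $105,930 = $599,180.
Net percentage adjustment: +20% −20% +10% = +10%. $599,180 × 1.1 = $659,098.

$659,098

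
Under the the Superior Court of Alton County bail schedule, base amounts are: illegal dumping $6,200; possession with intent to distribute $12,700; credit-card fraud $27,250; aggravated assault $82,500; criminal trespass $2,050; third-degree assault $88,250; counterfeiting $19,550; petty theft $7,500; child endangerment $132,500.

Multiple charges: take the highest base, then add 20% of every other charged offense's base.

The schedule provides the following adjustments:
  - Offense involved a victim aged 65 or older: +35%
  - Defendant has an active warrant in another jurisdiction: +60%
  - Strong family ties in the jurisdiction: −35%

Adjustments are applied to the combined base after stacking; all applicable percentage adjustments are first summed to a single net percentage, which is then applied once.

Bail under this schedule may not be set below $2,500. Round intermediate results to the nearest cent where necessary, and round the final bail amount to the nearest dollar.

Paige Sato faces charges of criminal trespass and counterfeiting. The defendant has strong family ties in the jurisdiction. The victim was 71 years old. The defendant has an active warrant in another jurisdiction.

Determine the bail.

$31,936

Base amounts from the schedule: criminal trespass $2,050; counterfeiting $19,550.
Stacking rule: highest base plus 20% of each additional charge. Highest is counterfeiting at $19,550. Additional: $2,050 × 20% = $410. Combined base = $19,550 + $410 = $19,960.
Net percentage adjustment: +35% +60% −35% = +60%. $19,960 × 1.6 = $31,936.
$31,936 is at or above the $2,500 minimum.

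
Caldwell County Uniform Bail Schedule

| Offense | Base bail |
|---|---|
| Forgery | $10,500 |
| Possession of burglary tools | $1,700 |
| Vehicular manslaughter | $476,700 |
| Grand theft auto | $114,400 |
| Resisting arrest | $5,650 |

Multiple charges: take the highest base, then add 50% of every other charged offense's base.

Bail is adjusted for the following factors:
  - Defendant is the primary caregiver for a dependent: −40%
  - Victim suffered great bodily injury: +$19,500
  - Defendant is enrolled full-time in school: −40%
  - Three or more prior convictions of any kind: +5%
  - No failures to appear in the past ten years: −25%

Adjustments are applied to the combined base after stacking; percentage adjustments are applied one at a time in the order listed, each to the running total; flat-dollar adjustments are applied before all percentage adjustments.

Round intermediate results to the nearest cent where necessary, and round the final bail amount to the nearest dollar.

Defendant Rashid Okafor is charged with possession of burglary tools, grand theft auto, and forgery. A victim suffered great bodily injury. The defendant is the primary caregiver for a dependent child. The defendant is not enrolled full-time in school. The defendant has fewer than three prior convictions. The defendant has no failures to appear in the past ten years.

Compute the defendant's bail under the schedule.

$63,000

Base amounts from the schedule: possession of burglary tools $1,700; grand theft auto $114,400; forgery $10,500.
Stacking rule: highest base plus 50% of each additional charge. Highest is grand theft auto at $114,400. Additional: $1,700 × 50% = $850; $10,500 × 50% = $5,250. Combined base = $114,400 + $6,100 = $120,500.
Victim suffered great bodily injury (+$19,500 flat): $120,500 + $19,500 = $140,000.
Defendant is the primary caregiver for a dependent (−40%): $140,000 × 0.6 = $84,000.
No failures to appear in the past ten years (−25%): $84,000 × 0.75 = $63,000.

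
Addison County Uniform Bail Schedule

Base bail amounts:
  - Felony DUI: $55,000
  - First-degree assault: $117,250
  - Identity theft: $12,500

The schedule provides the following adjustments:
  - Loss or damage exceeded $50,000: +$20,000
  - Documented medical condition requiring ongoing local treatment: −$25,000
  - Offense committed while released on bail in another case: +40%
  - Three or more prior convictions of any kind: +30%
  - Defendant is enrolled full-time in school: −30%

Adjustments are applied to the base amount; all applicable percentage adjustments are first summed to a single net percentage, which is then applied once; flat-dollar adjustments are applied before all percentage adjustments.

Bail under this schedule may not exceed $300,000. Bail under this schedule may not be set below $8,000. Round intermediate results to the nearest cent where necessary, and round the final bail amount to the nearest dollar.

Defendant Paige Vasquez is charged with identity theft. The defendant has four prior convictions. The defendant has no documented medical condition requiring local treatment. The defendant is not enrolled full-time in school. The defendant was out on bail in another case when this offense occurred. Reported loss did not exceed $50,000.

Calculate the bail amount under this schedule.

Base amounts from the schedule: identity theft $12,500.
Single charge. Combined base = $12,500.
Net percentage adjustment: +40% +30% = +70%. $12,500 × 1.7 = $21,250.
$21,250 is within the $300,000 maximum.
$21,250 is at or above the $8,000 minimum.

$21,250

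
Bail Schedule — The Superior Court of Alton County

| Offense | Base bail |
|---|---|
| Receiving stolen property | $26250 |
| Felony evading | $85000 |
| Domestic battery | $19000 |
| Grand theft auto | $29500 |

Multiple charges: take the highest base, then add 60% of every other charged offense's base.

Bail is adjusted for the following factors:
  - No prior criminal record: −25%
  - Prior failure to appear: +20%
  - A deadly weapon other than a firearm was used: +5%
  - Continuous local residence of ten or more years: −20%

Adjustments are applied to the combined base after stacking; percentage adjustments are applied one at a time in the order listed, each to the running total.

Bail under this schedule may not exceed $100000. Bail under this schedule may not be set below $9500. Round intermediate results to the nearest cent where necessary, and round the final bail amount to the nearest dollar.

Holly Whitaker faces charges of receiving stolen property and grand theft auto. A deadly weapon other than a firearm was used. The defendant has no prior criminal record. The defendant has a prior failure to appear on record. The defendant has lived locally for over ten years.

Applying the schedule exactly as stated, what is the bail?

$34209

Base amounts from the schedule: receiving stolen property $26250; grand theft auto $29500.
Stacking rule: highest base plus 60% of each additional charge. Highest is grand theft auto at $29500. Additional: $26250 × 60% = $15750. Combined base = $29500 + $15750 = $45250.
No prior criminal record (−25%): $45250 × 0.75 = $33937.50.
Prior failure to appear (+20%): $33937.50 × 1.2 = $40725.
A deadly weapon other than a firearm was used (+5%): $40725 × 1.05 = $42761.25.
Continuous local residence of ten or more years (−20%): $42761.25 × 0.8 = $34209.
$34209 is within the $100000 maximum.
$34209 is at or above the $9500 minimum.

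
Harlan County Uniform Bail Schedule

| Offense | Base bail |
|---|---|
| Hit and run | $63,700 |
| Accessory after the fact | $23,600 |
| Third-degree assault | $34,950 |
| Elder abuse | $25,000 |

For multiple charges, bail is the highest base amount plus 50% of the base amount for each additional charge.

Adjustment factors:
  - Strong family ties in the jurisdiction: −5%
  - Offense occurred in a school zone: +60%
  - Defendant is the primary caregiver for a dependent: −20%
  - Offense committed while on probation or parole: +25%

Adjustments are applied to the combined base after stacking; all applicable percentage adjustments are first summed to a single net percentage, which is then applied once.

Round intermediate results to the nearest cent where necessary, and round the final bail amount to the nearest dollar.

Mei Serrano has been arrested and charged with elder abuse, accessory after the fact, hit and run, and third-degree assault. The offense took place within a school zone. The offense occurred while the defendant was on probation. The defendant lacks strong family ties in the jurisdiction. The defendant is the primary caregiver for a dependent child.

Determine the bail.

Base amounts from the schedule: elder abuse $25,000; accessory after the fact $23,600; hit and run $63,700; third-degree assault $34,950.
Stacking rule: highest base plus 50% of each additional charge. Highest is hit and run at $63,700. Additional: $25,000 × 50% = $12,500; $23,600 × 50% = $11,800; $34,950 × 50% = $17,475. Combined base = $63,700 + $41,775 = $105,475.
Net percentage adjustment: +60% −20% +25% = +65%. $105,475 × 1.65 = $174,033.75.
Rounded to the nearest dollar: $174,034.

$174,034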